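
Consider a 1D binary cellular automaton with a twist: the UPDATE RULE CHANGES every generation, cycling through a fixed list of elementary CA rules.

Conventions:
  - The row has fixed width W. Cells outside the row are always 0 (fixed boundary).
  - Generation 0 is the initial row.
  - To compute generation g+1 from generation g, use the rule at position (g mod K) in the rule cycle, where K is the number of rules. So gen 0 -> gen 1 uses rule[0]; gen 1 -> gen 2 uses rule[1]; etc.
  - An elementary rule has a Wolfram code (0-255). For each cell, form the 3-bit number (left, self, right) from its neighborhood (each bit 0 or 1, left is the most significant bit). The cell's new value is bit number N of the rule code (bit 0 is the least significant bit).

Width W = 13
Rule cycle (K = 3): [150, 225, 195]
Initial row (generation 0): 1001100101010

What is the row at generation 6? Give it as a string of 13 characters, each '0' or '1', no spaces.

Gen 0: 1001100101010
Gen 1 (rule 150): 1110011101011
Gen 2 (rule 225): 0110001110101
Gen 3 (rule 195): 1010110110000
Gen 4 (rule 150): 1010000001000
Gen 5 (rule 225): 0100111100011
Gen 6 (rule 195): 1001011101101

Answer: 1001011101101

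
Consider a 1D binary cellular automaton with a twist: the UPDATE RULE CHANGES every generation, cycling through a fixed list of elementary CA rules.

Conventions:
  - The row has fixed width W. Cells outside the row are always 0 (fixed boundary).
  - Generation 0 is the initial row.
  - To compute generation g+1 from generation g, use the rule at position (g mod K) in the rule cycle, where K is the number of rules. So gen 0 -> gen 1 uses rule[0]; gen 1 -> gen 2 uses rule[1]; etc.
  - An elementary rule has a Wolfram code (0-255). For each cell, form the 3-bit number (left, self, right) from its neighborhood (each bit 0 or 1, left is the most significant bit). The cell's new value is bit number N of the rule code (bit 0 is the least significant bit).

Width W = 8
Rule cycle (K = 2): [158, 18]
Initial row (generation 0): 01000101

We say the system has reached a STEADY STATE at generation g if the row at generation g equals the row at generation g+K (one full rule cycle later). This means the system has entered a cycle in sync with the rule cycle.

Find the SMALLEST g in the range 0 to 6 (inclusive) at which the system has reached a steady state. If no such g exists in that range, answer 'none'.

Answer: 2

Derivation:
Gen 0: 01000101
Gen 1 (rule 158): 11101101
Gen 2 (rule 18): 00000000
Gen 3 (rule 158): 00000000
Gen 4 (rule 18): 00000000
Gen 5 (rule 158): 00000000
Gen 6 (rule 18): 00000000
Gen 7 (rule 158): 00000000
Gen 8 (rule 18): 00000000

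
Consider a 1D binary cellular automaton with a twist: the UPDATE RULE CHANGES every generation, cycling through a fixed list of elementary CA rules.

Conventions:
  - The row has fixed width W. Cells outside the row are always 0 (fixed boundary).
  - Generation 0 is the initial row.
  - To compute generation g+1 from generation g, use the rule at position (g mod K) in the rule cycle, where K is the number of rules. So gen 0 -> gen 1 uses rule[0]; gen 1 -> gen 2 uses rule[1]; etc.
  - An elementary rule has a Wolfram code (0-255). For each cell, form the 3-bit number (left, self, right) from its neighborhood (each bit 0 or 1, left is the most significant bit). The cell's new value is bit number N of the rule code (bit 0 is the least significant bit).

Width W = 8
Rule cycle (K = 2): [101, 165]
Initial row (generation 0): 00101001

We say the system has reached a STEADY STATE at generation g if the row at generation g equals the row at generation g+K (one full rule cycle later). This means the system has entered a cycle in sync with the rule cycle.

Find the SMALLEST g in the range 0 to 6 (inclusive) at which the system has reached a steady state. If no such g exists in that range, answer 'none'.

Gen 0: 00101001
Gen 1 (rule 101): 10111001
Gen 2 (rule 165): 11010001
Gen 3 (rule 101): 01110101
Gen 4 (rule 165): 00101111
Gen 5 (rule 101): 10110001
Gen 6 (rule 165): 11000101
Gen 7 (rule 101): 01010111
Gen 8 (rule 165): 01111010

Answer: none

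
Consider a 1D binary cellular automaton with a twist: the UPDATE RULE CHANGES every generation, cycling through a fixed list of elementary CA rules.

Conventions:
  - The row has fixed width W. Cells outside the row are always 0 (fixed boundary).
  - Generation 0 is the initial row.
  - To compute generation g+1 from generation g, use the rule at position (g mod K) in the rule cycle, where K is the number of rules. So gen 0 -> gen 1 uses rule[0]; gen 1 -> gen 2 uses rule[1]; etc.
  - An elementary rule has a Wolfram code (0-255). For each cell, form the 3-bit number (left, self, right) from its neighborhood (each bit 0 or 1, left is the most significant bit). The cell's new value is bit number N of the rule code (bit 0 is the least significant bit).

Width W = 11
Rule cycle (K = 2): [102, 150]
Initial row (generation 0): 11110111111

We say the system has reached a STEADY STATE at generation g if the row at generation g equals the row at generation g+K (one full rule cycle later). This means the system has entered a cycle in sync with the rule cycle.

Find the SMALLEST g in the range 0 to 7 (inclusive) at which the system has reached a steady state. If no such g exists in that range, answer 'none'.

Answer: none

Derivation:
Gen 0: 11110111111
Gen 1 (rule 102): 00011000001
Gen 2 (rule 150): 00100100011
Gen 3 (rule 102): 01101100101
Gen 4 (rule 150): 10000011101
Gen 5 (rule 102): 10000100111
Gen 6 (rule 150): 11001111010
Gen 7 (rule 102): 01010001110
Gen 8 (rule 150): 11011010101
Gen 9 (rule 102): 01101111111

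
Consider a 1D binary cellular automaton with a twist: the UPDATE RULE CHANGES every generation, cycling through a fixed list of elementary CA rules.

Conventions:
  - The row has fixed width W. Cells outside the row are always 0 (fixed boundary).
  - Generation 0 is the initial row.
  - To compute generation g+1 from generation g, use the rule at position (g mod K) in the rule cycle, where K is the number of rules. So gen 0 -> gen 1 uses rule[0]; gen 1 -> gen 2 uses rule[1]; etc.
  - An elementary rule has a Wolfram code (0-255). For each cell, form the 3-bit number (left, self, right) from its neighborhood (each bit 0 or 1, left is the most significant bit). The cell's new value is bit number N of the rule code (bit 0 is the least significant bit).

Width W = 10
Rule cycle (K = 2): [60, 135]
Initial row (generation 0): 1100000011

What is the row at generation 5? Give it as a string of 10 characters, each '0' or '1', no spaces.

Answer: 0100101000

Derivation:
Gen 0: 1100000011
Gen 1 (rule 60): 1010000010
Gen 2 (rule 135): 1010111110
Gen 3 (rule 60): 1111100001
Gen 4 (rule 135): 0111001111
Gen 5 (rule 60): 0100101000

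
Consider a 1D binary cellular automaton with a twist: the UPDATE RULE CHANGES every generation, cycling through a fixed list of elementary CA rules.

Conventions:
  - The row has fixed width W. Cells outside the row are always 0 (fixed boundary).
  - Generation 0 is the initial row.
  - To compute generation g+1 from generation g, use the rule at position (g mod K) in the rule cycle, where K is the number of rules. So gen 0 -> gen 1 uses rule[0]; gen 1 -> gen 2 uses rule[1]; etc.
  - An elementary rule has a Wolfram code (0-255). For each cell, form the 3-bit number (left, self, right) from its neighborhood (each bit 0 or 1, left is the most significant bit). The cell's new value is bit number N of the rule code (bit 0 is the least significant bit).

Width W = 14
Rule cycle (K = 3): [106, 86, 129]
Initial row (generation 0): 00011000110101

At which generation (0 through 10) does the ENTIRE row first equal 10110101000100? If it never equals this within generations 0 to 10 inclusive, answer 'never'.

Answer: never

Derivation:
Gen 0: 00011000110101
Gen 1 (rule 106): 00111001111010
Gen 2 (rule 86): 01001110001011
Gen 3 (rule 129): 00000100100000
Gen 4 (rule 106): 00001001000000
Gen 5 (rule 86): 00011111100000
Gen 6 (rule 129): 11001111001111
Gen 7 (rule 106): 11011001011001
Gen 8 (rule 86): 01001111001111
Gen 9 (rule 129): 00000110000110
Gen 10 (rule 106): 00001110001110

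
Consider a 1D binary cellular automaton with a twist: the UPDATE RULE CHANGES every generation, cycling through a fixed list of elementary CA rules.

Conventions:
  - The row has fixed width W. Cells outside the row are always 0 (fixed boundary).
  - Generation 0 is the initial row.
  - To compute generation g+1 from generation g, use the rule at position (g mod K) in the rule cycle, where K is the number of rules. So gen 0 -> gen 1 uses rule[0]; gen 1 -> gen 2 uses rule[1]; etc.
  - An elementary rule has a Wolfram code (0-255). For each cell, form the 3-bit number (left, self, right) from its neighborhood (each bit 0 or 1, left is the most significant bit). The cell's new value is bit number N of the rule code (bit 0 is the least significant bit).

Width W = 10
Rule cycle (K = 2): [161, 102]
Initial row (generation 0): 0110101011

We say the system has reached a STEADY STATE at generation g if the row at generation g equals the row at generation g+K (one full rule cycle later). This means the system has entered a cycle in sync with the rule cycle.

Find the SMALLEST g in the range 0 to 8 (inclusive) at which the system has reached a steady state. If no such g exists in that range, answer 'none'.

Gen 0: 0110101011
Gen 1 (rule 161): 0001010100
Gen 2 (rule 102): 0011111100
Gen 3 (rule 161): 1001111001
Gen 4 (rule 102): 1010001011
Gen 5 (rule 161): 0100100100
Gen 6 (rule 102): 1101101100
Gen 7 (rule 161): 0010010001
Gen 8 (rule 102): 0110110011
Gen 9 (rule 161): 0001000000
Gen 10 (rule 102): 0011000000

Answer: none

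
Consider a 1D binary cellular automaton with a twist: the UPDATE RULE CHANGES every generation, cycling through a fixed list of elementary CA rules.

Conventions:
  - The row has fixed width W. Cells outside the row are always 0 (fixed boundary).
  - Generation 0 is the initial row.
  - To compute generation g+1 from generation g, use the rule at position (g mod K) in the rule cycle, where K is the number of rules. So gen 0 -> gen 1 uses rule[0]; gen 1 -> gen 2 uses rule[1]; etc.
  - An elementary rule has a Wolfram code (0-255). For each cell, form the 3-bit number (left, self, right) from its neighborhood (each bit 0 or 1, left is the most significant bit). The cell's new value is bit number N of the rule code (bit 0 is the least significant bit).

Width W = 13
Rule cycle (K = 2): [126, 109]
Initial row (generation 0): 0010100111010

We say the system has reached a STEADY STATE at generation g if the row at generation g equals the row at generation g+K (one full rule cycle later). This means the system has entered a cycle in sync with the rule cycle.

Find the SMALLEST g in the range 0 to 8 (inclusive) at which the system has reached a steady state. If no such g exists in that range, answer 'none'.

Answer: none

Derivation:
Gen 0: 0010100111010
Gen 1 (rule 126): 0111111101111
Gen 2 (rule 109): 0100000111001
Gen 3 (rule 126): 1110001101111
Gen 4 (rule 109): 1010101111001
Gen 5 (rule 126): 1111111001111
Gen 6 (rule 109): 1000001001001
Gen 7 (rule 126): 1100011111111
Gen 8 (rule 109): 1101010000001
Gen 9 (rule 126): 1111111000011
Gen 10 (rule 109): 1000001011011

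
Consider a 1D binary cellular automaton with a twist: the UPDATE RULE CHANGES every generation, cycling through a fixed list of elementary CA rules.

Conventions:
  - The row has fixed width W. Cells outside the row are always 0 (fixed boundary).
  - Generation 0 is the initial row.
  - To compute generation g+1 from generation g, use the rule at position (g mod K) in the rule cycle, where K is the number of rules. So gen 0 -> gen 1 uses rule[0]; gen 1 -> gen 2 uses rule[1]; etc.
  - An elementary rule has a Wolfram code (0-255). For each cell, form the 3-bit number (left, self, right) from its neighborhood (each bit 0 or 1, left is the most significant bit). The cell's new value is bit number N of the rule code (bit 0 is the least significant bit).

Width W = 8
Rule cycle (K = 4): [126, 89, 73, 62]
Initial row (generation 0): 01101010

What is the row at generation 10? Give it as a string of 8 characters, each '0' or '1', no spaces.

Gen 0: 01101010
Gen 1 (rule 126): 11111111
Gen 2 (rule 89): 10000001
Gen 3 (rule 73): 00111100
Gen 4 (rule 62): 01100010
Gen 5 (rule 126): 11110111
Gen 6 (rule 89): 10010101
Gen 7 (rule 73): 00000000
Gen 8 (rule 62): 00000000
Gen 9 (rule 126): 00000000
Gen 10 (rule 89): 11111111

Answer: 11111111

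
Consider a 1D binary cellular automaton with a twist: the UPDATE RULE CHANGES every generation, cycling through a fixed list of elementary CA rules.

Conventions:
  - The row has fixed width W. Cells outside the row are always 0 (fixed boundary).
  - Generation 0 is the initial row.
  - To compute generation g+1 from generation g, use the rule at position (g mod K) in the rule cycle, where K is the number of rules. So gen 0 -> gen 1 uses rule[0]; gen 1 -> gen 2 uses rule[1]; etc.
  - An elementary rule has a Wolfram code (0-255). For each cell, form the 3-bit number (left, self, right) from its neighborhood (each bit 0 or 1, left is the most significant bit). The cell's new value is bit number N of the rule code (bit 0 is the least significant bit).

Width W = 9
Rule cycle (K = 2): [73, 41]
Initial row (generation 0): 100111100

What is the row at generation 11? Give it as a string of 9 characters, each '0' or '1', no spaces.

Answer: 100010001

Derivation:
Gen 0: 100111100
Gen 1 (rule 73): 000100101
Gen 2 (rule 41): 110000010
Gen 3 (rule 73): 110111000
Gen 4 (rule 41): 101100011
Gen 5 (rule 73): 001101011
Gen 6 (rule 41): 101010110
Gen 7 (rule 73): 000000110
Gen 8 (rule 41): 111110100
Gen 9 (rule 73): 100010001
Gen 10 (rule 41): 001000100
Gen 11 (rule 73): 100010001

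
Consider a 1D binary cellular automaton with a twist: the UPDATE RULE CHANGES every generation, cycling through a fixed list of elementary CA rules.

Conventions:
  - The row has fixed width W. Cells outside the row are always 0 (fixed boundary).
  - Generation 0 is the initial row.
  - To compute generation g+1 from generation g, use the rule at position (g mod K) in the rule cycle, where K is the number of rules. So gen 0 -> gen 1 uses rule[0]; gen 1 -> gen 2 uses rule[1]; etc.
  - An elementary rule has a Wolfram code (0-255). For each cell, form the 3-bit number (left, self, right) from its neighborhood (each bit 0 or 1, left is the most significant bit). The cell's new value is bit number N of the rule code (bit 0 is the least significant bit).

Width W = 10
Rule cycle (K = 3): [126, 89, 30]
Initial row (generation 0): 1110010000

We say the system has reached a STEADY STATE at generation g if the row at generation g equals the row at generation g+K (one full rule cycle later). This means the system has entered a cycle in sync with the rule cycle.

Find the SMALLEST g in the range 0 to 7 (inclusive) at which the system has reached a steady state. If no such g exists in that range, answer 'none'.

Answer: none

Derivation:
Gen 0: 1110010000
Gen 1 (rule 126): 1011111000
Gen 2 (rule 89): 0010001111
Gen 3 (rule 30): 0111011000
Gen 4 (rule 126): 1101111100
Gen 5 (rule 89): 1101000111
Gen 6 (rule 30): 1001101100
Gen 7 (rule 126): 1111111110
Gen 8 (rule 89): 1000000011
Gen 9 (rule 30): 1100000110
Gen 10 (rule 126): 1110001111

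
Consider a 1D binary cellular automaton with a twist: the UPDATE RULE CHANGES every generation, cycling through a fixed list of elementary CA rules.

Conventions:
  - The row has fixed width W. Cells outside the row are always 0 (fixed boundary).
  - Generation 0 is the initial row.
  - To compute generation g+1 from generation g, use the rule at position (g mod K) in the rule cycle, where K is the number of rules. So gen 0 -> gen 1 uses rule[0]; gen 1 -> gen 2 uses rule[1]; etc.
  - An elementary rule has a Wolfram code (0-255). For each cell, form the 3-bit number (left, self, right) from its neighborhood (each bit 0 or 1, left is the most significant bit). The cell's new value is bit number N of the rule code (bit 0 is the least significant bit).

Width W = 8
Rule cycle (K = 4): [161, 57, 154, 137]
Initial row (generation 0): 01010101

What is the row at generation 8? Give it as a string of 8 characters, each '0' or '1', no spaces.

Answer: 11001111

Derivation:
Gen 0: 01010101
Gen 1 (rule 161): 00101010
Gen 2 (rule 57): 10010101
Gen 3 (rule 154): 01100000
Gen 4 (rule 137): 01001111
Gen 5 (rule 161): 00000110
Gen 6 (rule 57): 11110101
Gen 7 (rule 154): 11100000
Gen 8 (rule 137): 11001111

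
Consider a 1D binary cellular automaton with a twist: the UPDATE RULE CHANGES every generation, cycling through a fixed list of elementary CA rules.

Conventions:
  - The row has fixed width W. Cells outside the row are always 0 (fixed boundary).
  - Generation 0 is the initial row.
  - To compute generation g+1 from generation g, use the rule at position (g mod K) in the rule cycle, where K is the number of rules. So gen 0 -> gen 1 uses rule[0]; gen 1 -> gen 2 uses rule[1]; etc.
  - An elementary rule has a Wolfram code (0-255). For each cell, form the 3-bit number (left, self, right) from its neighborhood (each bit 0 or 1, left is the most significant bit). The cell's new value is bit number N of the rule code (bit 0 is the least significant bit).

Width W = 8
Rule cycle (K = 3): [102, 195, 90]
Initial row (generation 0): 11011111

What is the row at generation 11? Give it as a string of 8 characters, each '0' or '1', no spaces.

Answer: 10110010

Derivation:
Gen 0: 11011111
Gen 1 (rule 102): 01100001
Gen 2 (rule 195): 10101110
Gen 3 (rule 90): 00001011
Gen 4 (rule 102): 00011101
Gen 5 (rule 195): 11101100
Gen 6 (rule 90): 10101110
Gen 7 (rule 102): 11110010
Gen 8 (rule 195): 01110100
Gen 9 (rule 90): 11010010
Gen 10 (rule 102): 01110110
Gen 11 (rule 195): 10110010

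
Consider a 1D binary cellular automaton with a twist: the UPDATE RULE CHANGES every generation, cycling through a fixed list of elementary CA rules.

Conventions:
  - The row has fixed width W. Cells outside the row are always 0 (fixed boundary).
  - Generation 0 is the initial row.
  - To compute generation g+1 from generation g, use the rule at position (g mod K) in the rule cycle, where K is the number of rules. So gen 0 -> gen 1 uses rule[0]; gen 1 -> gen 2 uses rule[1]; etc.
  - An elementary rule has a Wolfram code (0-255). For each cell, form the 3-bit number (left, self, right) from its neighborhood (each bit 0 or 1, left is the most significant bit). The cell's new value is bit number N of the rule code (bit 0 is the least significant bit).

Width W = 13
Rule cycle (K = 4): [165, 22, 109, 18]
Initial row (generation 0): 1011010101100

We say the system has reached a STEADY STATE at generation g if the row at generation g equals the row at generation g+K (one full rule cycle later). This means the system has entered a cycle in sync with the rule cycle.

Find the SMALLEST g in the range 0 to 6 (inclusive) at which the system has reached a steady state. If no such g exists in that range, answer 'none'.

Answer: 4

Derivation:
Gen 0: 1011010101100
Gen 1 (rule 165): 1100111110001
Gen 2 (rule 22): 0011000001011
Gen 3 (rule 109): 1011011101111
Gen 4 (rule 18): 0000000000000
Gen 5 (rule 165): 1111111111111
Gen 6 (rule 22): 0000000000000
Gen 7 (rule 109): 1111111111111
Gen 8 (rule 18): 0000000000000
Gen 9 (rule 165): 1111111111111
Gen 10 (rule 22): 0000000000000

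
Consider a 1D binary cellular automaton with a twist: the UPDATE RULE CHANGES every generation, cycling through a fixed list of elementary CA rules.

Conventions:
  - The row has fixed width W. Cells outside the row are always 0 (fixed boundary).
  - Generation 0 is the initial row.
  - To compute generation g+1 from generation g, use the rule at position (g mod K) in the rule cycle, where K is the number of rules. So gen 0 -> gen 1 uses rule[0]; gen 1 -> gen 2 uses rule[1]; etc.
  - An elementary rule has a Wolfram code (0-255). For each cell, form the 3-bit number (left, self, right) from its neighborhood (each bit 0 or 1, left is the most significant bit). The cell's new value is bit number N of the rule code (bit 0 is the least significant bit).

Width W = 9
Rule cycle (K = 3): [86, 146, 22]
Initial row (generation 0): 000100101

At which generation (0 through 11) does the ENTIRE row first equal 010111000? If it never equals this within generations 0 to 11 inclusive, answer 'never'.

Gen 0: 000100101
Gen 1 (rule 86): 001111101
Gen 2 (rule 146): 010111000
Gen 3 (rule 22): 110000100
Gen 4 (rule 86): 011001110
Gen 5 (rule 146): 100110101
Gen 6 (rule 22): 111000101
Gen 7 (rule 86): 001101101
Gen 8 (rule 146): 010000000
Gen 9 (rule 22): 111000000
Gen 10 (rule 86): 001100000
Gen 11 (rule 146): 010010000

Answer: 2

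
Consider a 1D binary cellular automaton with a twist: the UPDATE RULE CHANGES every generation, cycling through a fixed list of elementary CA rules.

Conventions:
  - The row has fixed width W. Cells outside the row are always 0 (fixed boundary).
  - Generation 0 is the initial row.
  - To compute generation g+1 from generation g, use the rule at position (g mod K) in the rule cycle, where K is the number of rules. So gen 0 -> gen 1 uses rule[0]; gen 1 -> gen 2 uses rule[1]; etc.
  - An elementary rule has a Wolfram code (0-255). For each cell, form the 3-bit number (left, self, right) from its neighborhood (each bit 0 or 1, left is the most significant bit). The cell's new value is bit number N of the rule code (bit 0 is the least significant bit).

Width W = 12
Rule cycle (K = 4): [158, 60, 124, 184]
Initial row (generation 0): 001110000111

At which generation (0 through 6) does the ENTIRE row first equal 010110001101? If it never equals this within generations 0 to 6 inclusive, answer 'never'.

Gen 0: 001110000111
Gen 1 (rule 158): 011101001110
Gen 2 (rule 60): 010011101001
Gen 3 (rule 124): 011010111101
Gen 4 (rule 184): 010101111010
Gen 5 (rule 158): 110101110011
Gen 6 (rule 60): 101111001010

Answer: never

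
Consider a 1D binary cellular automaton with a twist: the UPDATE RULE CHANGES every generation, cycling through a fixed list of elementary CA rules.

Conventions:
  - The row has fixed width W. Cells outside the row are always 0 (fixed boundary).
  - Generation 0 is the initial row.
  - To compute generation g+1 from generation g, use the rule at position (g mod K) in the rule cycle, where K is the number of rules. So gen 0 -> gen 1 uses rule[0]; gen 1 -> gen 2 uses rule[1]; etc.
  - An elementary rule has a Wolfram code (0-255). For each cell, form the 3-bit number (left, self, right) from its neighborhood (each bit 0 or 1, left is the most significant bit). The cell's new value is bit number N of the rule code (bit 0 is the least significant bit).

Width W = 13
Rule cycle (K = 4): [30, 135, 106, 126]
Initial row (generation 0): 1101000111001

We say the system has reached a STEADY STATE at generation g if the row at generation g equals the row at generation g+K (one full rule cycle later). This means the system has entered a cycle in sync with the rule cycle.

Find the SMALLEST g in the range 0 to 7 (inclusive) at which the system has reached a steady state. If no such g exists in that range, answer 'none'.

Answer: none

Derivation:
Gen 0: 1101000111001
Gen 1 (rule 30): 1001101100111
Gen 2 (rule 135): 1010000001010
Gen 3 (rule 106): 0100000010100
Gen 4 (rule 126): 1110000111110
Gen 5 (rule 30): 1001001100001
Gen 6 (rule 135): 1011010001111
Gen 7 (rule 106): 0111100011001
Gen 8 (rule 126): 1100110111111
Gen 9 (rule 30): 1011100100000
Gen 10 (rule 135): 1001001101111
Gen 11 (rule 106): 0010011111001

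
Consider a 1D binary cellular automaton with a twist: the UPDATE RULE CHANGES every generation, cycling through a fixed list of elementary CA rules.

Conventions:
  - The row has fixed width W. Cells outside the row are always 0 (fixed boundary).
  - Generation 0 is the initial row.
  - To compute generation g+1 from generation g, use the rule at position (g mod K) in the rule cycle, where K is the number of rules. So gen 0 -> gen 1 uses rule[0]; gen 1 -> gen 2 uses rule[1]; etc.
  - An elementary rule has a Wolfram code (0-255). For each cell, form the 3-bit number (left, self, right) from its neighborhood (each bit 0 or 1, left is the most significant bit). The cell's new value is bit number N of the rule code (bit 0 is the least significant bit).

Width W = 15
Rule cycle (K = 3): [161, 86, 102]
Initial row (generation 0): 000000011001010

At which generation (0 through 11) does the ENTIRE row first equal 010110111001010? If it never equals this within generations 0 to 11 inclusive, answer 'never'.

Gen 0: 000000011001010
Gen 1 (rule 161): 111111000000100
Gen 2 (rule 86): 000001100001110
Gen 3 (rule 102): 000010100010010
Gen 4 (rule 161): 111001001000000
Gen 5 (rule 86): 001111111100000
Gen 6 (rule 102): 010000000100000
Gen 7 (rule 161): 000111110001111
Gen 8 (rule 86): 001000011010001
Gen 9 (rule 102): 011000101110011
Gen 10 (rule 161): 000010010100000
Gen 11 (rule 86): 000111110110000

Answer: never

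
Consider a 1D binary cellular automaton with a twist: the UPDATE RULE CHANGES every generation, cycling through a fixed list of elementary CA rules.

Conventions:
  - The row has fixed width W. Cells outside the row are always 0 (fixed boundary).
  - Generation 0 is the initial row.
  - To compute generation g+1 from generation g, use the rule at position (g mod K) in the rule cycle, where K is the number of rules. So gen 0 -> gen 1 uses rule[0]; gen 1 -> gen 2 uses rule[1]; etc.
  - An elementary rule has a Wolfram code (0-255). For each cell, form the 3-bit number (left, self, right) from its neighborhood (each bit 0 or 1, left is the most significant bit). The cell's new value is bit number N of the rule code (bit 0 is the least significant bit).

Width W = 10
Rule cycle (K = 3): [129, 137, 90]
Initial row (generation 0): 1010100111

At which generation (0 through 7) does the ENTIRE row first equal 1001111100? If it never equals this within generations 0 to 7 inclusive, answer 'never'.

Gen 0: 1010100111
Gen 1 (rule 129): 0000000010
Gen 2 (rule 137): 1111111000
Gen 3 (rule 90): 1000001100
Gen 4 (rule 129): 0011100001
Gen 5 (rule 137): 1011001100
Gen 6 (rule 90): 0011111110
Gen 7 (rule 129): 1001111100

Answer: 7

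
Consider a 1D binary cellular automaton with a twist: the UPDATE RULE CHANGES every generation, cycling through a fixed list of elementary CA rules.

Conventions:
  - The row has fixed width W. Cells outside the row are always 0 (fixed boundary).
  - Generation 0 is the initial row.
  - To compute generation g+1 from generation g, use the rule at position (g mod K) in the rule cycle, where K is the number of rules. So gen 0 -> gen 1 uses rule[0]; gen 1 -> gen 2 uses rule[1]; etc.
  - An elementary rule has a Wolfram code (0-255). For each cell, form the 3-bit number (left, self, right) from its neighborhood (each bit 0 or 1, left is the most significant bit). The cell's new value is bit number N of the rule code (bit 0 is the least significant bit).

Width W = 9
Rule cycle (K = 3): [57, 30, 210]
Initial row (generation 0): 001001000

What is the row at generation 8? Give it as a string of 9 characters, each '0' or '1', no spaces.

Gen 0: 001001000
Gen 1 (rule 57): 100100111
Gen 2 (rule 30): 111111100
Gen 3 (rule 210): 011111110
Gen 4 (rule 57): 010000001
Gen 5 (rule 30): 111000011
Gen 6 (rule 210): 011100101
Gen 7 (rule 57): 010010010
Gen 8 (rule 30): 111111111

Answer: 111111111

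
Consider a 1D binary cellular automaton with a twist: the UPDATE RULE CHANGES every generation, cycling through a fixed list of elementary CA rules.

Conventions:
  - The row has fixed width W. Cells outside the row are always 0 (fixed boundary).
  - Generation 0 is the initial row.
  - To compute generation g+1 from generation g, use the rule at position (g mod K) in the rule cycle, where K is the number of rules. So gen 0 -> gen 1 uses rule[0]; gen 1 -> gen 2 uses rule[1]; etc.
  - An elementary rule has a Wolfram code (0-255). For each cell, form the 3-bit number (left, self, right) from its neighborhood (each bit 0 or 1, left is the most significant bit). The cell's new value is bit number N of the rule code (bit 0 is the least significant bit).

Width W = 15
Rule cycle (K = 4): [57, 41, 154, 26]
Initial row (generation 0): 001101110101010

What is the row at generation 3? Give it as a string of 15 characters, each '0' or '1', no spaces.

Gen 0: 001101110101010
Gen 1 (rule 57): 101011001010101
Gen 2 (rule 41): 010110000101010
Gen 3 (rule 154): 100101001000001

Answer: 100101001000001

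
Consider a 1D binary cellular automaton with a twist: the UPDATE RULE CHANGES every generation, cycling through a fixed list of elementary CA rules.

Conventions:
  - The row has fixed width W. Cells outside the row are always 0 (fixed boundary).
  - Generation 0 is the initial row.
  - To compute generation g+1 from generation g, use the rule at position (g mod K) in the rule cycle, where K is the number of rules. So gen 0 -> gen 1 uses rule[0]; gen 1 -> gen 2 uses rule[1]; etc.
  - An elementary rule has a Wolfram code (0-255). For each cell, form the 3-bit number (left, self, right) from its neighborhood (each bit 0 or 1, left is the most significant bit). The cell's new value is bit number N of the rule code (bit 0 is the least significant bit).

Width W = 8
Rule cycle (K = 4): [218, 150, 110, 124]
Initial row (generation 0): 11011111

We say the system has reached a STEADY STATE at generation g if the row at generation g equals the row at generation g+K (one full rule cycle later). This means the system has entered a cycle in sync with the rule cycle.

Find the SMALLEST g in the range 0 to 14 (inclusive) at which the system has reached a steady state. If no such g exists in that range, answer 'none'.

Answer: none

Derivation:
Gen 0: 11011111
Gen 1 (rule 218): 11011111
Gen 2 (rule 150): 00001110
Gen 3 (rule 110): 00011010
Gen 4 (rule 124): 00011111
Gen 5 (rule 218): 00111111
Gen 6 (rule 150): 01011110
Gen 7 (rule 110): 11110010
Gen 8 (rule 124): 10011011
Gen 9 (rule 218): 01111011
Gen 10 (rule 150): 10110000
Gen 11 (rule 110): 11110000
Gen 12 (rule 124): 10011000
Gen 13 (rule 218): 01111100
Gen 14 (rule 150): 10111010
Gen 15 (rule 110): 11101110
Gen 16 (rule 124): 10111011
Gen 17 (rule 218): 00111011
Gen 18 (rule 150): 01010000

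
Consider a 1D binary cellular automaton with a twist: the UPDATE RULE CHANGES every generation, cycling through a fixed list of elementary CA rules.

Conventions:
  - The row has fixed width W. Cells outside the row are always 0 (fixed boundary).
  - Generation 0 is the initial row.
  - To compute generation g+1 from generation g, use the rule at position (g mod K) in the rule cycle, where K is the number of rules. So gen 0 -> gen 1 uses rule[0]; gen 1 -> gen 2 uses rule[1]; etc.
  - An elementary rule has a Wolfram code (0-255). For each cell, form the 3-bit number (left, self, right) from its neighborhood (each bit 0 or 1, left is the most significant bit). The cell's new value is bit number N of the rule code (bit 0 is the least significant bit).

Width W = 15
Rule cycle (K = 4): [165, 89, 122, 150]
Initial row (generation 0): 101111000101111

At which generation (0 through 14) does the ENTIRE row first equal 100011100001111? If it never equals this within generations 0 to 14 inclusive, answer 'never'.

Gen 0: 101111000101111
Gen 1 (rule 165): 110110010110110
Gen 2 (rule 89): 110111000110111
Gen 3 (rule 122): 111101101111101
Gen 4 (rule 150): 011000000111001
Gen 5 (rule 165): 000011110010001
Gen 6 (rule 89): 111010011001100
Gen 7 (rule 122): 101101111111110
Gen 8 (rule 150): 100000111111101
Gen 9 (rule 165): 101110011111011
Gen 10 (rule 89): 001011010001011
Gen 11 (rule 122): 010111101010111
Gen 12 (rule 150): 110011001010010
Gen 13 (rule 165): 000000001110010
Gen 14 (rule 89): 111111101011001

Answer: never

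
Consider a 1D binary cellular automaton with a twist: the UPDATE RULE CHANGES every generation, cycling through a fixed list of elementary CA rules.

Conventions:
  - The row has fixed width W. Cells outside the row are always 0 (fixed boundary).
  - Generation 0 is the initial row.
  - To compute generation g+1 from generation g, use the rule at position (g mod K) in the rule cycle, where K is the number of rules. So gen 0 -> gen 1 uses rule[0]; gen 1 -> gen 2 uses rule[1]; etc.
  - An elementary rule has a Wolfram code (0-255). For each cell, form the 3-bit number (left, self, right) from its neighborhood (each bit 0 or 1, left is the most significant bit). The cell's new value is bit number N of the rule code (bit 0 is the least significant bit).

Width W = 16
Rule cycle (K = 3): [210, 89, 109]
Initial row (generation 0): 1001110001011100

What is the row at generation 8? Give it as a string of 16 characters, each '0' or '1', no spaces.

Gen 0: 1001110001011100
Gen 1 (rule 210): 0110111010001110
Gen 2 (rule 89): 0110101001101011
Gen 3 (rule 109): 0111111001111111
Gen 4 (rule 210): 1011111110111111
Gen 5 (rule 89): 0010000010100001
Gen 6 (rule 109): 1010111011101101
Gen 7 (rule 210): 0000011001100100
Gen 8 (rule 89): 1111011101110011

Answer: 1111011101110011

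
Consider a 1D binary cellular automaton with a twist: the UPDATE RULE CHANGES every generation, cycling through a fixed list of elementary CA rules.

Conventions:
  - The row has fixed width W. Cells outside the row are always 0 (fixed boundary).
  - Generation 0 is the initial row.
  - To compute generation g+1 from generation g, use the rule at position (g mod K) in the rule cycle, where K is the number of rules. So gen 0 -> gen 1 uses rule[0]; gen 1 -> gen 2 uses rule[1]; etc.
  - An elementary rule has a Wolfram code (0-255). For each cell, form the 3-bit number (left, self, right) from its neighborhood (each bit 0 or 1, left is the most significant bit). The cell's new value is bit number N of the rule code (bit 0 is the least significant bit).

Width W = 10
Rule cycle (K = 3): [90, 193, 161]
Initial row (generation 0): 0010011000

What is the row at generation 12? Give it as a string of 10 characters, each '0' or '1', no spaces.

Answer: 1001010000

Derivation:
Gen 0: 0010011000
Gen 1 (rule 90): 0101111100
Gen 2 (rule 193): 0000111101
Gen 3 (rule 161): 1110011010
Gen 4 (rule 90): 1011111001
Gen 5 (rule 193): 0001111000
Gen 6 (rule 161): 1100110011
Gen 7 (rule 90): 1111111111
Gen 8 (rule 193): 0111111111
Gen 9 (rule 161): 0011111110
Gen 10 (rule 90): 0110000011
Gen 11 (rule 193): 0010111001
Gen 12 (rule 161): 1001010000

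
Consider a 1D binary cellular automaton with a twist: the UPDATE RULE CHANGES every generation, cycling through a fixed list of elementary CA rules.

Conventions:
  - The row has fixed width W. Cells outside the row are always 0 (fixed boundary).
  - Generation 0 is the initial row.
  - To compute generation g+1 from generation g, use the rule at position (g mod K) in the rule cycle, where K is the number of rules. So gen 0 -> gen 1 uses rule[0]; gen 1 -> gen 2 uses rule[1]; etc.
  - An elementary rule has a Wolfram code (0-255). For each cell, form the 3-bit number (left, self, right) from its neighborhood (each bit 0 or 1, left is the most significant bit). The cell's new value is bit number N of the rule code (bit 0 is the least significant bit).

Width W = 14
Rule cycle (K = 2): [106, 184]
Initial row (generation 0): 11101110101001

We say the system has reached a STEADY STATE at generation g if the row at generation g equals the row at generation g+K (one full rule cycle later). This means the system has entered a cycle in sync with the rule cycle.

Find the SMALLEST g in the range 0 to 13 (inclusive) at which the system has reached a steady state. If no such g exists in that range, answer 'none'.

Gen 0: 11101110101001
Gen 1 (rule 106): 10111011010010
Gen 2 (rule 184): 01110110101001
Gen 3 (rule 106): 11011111010010
Gen 4 (rule 184): 10111110101001
Gen 5 (rule 106): 01100011010010
Gen 6 (rule 184): 01010010101001
Gen 7 (rule 106): 10100101010010
Gen 8 (rule 184): 01010010101001
Gen 9 (rule 106): 10100101010010
Gen 10 (rule 184): 01010010101001
Gen 11 (rule 106): 10100101010010
Gen 12 (rule 184): 01010010101001
Gen 13 (rule 106): 10100101010010
Gen 14 (rule 184): 01010010101001
Gen 15 (rule 106): 10100101010010

Answer: 6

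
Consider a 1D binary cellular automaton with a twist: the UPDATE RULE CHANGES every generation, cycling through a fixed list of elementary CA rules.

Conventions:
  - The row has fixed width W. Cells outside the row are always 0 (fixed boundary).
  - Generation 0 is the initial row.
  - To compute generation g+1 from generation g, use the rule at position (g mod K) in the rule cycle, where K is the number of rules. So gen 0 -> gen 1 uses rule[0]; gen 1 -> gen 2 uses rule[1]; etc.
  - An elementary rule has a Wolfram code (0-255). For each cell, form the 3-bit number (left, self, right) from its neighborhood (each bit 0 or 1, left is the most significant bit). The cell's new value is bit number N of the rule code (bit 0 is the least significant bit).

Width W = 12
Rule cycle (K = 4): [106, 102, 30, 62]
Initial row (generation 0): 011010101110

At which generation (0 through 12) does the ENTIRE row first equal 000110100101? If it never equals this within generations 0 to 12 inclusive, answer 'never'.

Answer: 11

Derivation:
Gen 0: 011010101110
Gen 1 (rule 106): 111101011010
Gen 2 (rule 102): 000111101110
Gen 3 (rule 30): 001100001001
Gen 4 (rule 62): 011010011111
Gen 5 (rule 106): 111100110001
Gen 6 (rule 102): 000101010011
Gen 7 (rule 30): 001101011110
Gen 8 (rule 62): 011011110001
Gen 9 (rule 106): 111110010010
Gen 10 (rule 102): 000010110110
Gen 11 (rule 30): 000110100101
Gen 12 (rule 62): 001101111111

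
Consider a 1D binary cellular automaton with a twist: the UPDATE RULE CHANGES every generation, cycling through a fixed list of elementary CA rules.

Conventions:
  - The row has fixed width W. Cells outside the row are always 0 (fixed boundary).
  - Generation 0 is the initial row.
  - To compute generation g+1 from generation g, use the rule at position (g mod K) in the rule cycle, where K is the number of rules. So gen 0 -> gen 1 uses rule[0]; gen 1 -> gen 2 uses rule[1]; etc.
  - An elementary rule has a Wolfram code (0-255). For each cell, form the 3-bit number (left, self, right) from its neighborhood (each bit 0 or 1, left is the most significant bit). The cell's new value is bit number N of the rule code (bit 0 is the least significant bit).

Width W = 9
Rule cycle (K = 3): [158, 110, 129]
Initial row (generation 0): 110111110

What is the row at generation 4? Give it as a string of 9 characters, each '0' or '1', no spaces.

Answer: 000000111

Derivation:
Gen 0: 110111110
Gen 1 (rule 158): 100111101
Gen 2 (rule 110): 101100111
Gen 3 (rule 129): 000000010
Gen 4 (rule 158): 000000111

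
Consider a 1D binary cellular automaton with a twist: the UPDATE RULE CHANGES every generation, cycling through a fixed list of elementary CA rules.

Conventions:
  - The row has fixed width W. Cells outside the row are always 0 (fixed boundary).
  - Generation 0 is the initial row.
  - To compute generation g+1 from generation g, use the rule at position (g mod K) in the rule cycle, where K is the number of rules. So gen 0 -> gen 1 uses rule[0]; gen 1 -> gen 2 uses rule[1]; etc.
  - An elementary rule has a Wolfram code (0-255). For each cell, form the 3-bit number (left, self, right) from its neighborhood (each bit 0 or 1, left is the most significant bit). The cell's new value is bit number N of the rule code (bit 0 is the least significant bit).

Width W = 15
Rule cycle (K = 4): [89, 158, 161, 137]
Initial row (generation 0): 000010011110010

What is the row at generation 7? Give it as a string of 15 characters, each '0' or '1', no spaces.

Gen 0: 000010011110010
Gen 1 (rule 89): 111001010011001
Gen 2 (rule 158): 110111011110111
Gen 3 (rule 161): 001010101101010
Gen 4 (rule 137): 100000001000000
Gen 5 (rule 89): 011111100111111
Gen 6 (rule 158): 111111011111110
Gen 7 (rule 161): 011110101111100

Answer: 011110101111100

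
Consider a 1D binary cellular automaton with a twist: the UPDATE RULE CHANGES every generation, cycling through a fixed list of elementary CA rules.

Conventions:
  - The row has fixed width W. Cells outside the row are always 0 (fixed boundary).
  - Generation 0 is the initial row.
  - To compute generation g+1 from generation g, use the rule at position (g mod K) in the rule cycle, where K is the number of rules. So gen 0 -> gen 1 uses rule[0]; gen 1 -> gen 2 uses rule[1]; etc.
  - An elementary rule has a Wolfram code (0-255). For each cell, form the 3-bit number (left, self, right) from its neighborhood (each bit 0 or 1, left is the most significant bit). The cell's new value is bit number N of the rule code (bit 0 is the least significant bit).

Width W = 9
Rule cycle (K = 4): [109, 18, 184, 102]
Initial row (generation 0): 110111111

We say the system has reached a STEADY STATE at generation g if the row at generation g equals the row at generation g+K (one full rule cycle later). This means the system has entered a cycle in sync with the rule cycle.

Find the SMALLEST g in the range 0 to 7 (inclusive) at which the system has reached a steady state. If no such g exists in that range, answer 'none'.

Answer: 6

Derivation:
Gen 0: 110111111
Gen 1 (rule 109): 111100001
Gen 2 (rule 18): 000010010
Gen 3 (rule 184): 000001001
Gen 4 (rule 102): 000011011
Gen 5 (rule 109): 111011111
Gen 6 (rule 18): 000000000
Gen 7 (rule 184): 000000000
Gen 8 (rule 102): 000000000
Gen 9 (rule 109): 111111111
Gen 10 (rule 18): 000000000
Gen 11 (rule 184): 000000000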